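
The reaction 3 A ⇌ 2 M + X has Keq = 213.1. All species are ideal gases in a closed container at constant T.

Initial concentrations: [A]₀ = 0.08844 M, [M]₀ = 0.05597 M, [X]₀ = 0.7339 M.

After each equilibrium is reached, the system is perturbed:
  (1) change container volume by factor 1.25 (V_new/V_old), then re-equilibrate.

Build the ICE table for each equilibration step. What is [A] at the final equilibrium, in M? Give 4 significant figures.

[A]_eq = 0.02518 M

Q₀ = 3.324 vs Keq = 213.1 ⇒ Q<K, forward
Step 1:
                   A          M          X
  init       0.08844    0.05597     0.7339
  Δ         -0.05696    0.03798    0.01899
  eq         0.03148    0.09395     0.7529
  solve Keq expr → x = 0.01899; check Q = 213.1
Then change container volume by factor 1.25 (V_new/V_old).
Step 2:
                   A          M          X
  init       0.02518    0.07516     0.6023
  Δ                0          0          0
  eq         0.02518    0.07516     0.6023
  solve Keq expr → x = 0; check Q = 213.1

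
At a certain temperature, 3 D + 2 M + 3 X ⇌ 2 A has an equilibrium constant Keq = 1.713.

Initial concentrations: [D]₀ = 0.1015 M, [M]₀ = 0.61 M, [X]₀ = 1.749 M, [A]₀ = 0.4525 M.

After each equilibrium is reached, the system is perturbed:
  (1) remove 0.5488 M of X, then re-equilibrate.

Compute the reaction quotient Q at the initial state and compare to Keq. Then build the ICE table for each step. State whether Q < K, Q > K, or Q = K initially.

Q₀ = 98.36; Q > K (proceeds reverse)

Q₀ = 98.36 vs Keq = 1.713 ⇒ Q>K, reverse
Step 1:
                    D           M           X           A
  init         0.1015        0.61       1.749      0.4525
  Δ            0.1647      0.1098      0.1647     -0.1098
  eq           0.2662      0.7198       1.914      0.3427
  solve Keq expr → x = -0.05492; check Q = 1.713
Then remove 0.5488 M of X.
Step 2:
                    D           M           X           A
  init         0.2662      0.7198       1.365      0.3427
  Δ           0.05536      0.0369     0.05536     -0.0369
  eq           0.3216      0.7567        1.42      0.3058
  solve Keq expr → x = -0.01845; check Q = 1.713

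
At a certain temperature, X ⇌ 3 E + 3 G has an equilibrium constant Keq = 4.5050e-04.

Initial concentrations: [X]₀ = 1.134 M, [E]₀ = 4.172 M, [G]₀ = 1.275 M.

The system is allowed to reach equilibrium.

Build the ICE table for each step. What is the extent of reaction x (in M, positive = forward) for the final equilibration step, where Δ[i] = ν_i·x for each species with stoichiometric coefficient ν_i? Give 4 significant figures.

x = -0.4149 M

Q₀ = 132.7 vs Keq = 4.5050e-04 ⇒ Q>K, reverse
Step 1:
                  X         E         G
  I           1.134     4.172     1.275
  C          0.4149    -1.245    -1.245
  E           1.549     2.927    0.0303
  solve Keq expr → x = -0.4149; check Q = 4.5050e-04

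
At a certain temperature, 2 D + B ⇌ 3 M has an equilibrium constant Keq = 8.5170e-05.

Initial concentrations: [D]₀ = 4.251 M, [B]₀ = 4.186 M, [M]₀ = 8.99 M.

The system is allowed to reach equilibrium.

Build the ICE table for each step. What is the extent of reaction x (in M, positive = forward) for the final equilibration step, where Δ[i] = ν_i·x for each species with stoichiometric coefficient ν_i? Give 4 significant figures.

x = -2.866 M

Q₀ = 9.605 vs Keq = 8.5170e-05 ⇒ Q>K, reverse
Step 1:
                   D          B          M
  Initial      4.251      4.186       8.99
  Change       5.733      2.866     -8.599
  Equil        9.984      7.052     0.3912
  solve Keq expr → x = -2.866; check Q = 8.5170e-05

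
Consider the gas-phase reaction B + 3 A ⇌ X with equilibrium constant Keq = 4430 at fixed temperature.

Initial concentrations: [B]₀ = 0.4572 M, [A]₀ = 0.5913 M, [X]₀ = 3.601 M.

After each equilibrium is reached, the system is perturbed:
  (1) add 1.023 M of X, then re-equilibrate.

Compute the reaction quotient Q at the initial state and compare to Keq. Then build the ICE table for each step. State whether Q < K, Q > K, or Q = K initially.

Q₀ = 38.1 vs Keq = 4430 ⇒ Q<K, forward
Step 1:
                    B           A           X
  init         0.4572      0.5913       3.601
  Δ           -0.1503      -0.451      0.1503
  eq           0.3069      0.1403       3.751
  solve Keq expr → x = 0.1503; check Q = 4430
Then add 1.023 M of X.
Step 2:
                    B           A           X
  init         0.3069      0.1403       4.774
  Δ          0.003698      0.0111   -0.003698
  eq           0.3106      0.1514       4.771
  solve Keq expr → x = -0.003698; check Q = 4430

Q₀ = 38.1; Q < K (proceeds forward)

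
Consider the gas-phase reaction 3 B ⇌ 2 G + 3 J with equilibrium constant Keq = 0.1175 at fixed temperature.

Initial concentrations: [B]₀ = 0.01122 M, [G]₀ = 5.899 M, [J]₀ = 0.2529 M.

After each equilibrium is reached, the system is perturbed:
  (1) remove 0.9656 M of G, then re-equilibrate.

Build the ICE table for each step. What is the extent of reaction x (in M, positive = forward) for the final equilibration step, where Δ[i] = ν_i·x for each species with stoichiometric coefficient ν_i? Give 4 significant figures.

Q₀ = 3.9850e+05 vs Keq = 0.1175 ⇒ Q>K, reverse
Step 1:
                  B         G         J
  I         0.01122     5.899    0.2529
  C          0.2179   -0.1453   -0.2179
  E          0.2292     5.754   0.03496
  solve Keq expr → x = -0.07265; check Q = 0.1175
Then remove 0.9656 M of G.
Step 2:
                  B         G         J
  I          0.2292     4.788   0.03496
  C       -0.003873  0.002582  0.003873
  E          0.2253     4.791   0.03883
  solve Keq expr → x = 0.001291; check Q = 0.1175

x = 0.001291 M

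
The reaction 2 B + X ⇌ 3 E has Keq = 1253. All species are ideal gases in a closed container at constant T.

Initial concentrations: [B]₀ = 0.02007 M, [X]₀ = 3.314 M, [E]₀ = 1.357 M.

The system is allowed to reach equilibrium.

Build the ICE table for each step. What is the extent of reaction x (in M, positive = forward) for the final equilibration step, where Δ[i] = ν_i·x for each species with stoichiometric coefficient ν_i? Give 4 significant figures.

Q₀ = 1872 vs Keq = 1253 ⇒ Q>K, reverse
Step 1:
                  B         X         E
  I         0.02007     3.314     1.357
  C        0.004279   0.00214 -0.006419
  E         0.02435     3.316     1.351
  solve Keq expr → x = -0.00214; check Q = 1253

x = -0.00214 M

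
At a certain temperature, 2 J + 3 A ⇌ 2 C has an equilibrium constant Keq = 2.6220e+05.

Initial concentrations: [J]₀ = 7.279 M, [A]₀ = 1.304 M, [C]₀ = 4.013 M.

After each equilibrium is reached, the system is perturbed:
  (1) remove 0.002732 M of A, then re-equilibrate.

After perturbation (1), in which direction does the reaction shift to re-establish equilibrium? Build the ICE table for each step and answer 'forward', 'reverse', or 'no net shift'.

Direction: reverse

Q₀ = 0.1371 vs Keq = 2.6220e+05 ⇒ Q<K, forward
Step 1:
                    J           A           C
  init          7.279       1.304       4.013
  Δ           -0.8607      -1.291      0.8607
  eq            6.418       0.013       4.874
  solve Keq expr → x = 0.4303; check Q = 2.6220e+05
Then remove 0.002732 M of A.
Step 2:
                    J           A           C
  init          6.418     0.01027       4.874
  Δ          0.001818    0.002726   -0.001818
  eq             6.42       0.013       4.872
  solve Keq expr → x = -9.0877e-04; check Q = 2.6220e+05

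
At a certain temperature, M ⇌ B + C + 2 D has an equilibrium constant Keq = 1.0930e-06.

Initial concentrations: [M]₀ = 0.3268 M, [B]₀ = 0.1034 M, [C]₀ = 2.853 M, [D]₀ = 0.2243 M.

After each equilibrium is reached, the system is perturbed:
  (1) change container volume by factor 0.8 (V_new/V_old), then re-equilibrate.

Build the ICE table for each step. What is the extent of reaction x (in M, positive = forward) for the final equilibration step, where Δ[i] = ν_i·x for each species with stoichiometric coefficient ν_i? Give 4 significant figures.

Q₀ = 0.04541 vs Keq = 1.0930e-06 ⇒ Q>K, reverse
Step 1:
                   M          B          C          D
  Initial     0.3268     0.1034      2.853     0.2243
  Change      0.1029    -0.1029    -0.1029    -0.2058
  Equil       0.4297 4.9909e-04       2.75     0.0185
  solve Keq expr → x = -0.1029; check Q = 1.0930e-06
Then change container volume by factor 0.8 (V_new/V_old).
Step 2:
                   M          B          C          D
  Initial     0.5371 6.2386e-04      3.438    0.02312
  Change  2.8773e-04 -2.8773e-04 -2.8773e-04 -5.7545e-04
  Equil       0.5374 3.3614e-04      3.437    0.02255
  solve Keq expr → x = -2.8773e-04; check Q = 1.0930e-06

x = -2.8773e-04 M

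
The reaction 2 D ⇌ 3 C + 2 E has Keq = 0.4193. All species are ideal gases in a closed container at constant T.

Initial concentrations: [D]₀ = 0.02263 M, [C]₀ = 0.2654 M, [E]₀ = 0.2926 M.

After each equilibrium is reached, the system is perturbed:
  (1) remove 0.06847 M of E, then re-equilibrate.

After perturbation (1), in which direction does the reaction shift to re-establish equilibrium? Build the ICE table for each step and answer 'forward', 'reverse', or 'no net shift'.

Direction: forward

Q₀ = 3.125 vs Keq = 0.4193 ⇒ Q>K, reverse
Step 1:
                  D         C         E
  I         0.02263    0.2654    0.2926
  C         0.02335  -0.03502  -0.02335
  E         0.04598    0.2304    0.2693
  solve Keq expr → x = -0.01167; check Q = 0.4193
Then remove 0.06847 M of E.
Step 2:
                  D         C         E
  I         0.04598    0.2304    0.2008
  C       -0.007678   0.01152  0.007678
  E          0.0383    0.2419    0.2085
  solve Keq expr → x = 0.003839; check Q = 0.4193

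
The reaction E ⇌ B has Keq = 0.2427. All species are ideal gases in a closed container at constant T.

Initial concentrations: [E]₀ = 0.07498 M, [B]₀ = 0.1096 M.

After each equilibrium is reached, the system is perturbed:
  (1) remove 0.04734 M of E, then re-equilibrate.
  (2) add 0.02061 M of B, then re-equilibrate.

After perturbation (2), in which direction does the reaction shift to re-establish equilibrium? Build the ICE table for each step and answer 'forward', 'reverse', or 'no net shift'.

Q₀ = 1.462 vs Keq = 0.2427 ⇒ Q>K, reverse
Step 1:
                   E          B
  I          0.07498     0.1096
  C          0.07355   -0.07355
  E           0.1485    0.03605
  solve Keq expr → x = -0.07355; check Q = 0.2427
Then remove 0.04734 M of E.
Step 2:
                   E          B
  I           0.1012    0.03605
  C         0.009246  -0.009246
  E           0.1104     0.0268
  solve Keq expr → x = -0.009246; check Q = 0.2427
Then add 0.02061 M of B.
Step 3:
                   E          B
  I           0.1104    0.04741
  C          0.01658   -0.01658
  E            0.127    0.03083
  solve Keq expr → x = -0.01658; check Q = 0.2427

Direction: reverse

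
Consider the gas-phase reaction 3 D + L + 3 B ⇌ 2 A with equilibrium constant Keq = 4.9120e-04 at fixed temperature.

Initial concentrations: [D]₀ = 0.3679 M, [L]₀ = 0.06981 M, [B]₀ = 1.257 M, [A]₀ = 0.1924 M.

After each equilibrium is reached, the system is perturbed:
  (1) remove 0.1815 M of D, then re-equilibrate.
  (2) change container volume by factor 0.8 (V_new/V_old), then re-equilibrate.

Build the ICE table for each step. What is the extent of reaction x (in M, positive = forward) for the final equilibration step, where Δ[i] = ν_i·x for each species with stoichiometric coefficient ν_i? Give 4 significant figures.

Q₀ = 5.362 vs Keq = 4.9120e-04 ⇒ Q>K, reverse
Step 1:
                    D           L           B           A
  Initial      0.3679     0.06981       1.257      0.1924
  Change       0.2755     0.09184      0.2755     -0.1837
  Equil        0.6434      0.1616       1.533    0.008725
  solve Keq expr → x = -0.09184; check Q = 4.9120e-04
Then remove 0.1815 M of D.
Step 2:
                    D           L           B           A
  Initial      0.4619      0.1616       1.533    0.008725
  Change     0.004919     0.00164    0.004919   -0.003279
  Equil        0.4668      0.1633       1.537    0.005446
  solve Keq expr → x = -0.00164; check Q = 4.9120e-04
Then change container volume by factor 0.8 (V_new/V_old).
Step 3:
                    D           L           B           A
  Initial      0.5835      0.2041       1.922    0.006807
  Change    -0.007103   -0.002368   -0.007103    0.004736
  Equil        0.5764      0.2017       1.915     0.01154
  solve Keq expr → x = 0.002368; check Q = 4.9120e-04

x = 0.002368 M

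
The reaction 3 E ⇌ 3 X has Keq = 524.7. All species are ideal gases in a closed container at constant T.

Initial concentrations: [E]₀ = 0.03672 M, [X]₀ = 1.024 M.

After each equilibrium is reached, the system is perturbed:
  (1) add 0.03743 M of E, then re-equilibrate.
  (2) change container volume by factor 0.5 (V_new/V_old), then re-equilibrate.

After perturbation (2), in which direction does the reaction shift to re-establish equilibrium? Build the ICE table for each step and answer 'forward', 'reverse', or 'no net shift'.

Q₀ = 2.1687e+04 vs Keq = 524.7 ⇒ Q>K, reverse
Step 1:
                   E          X
  Initial    0.03672      1.024
  Change     0.08028   -0.08028
  Equil        0.117     0.9437
  solve Keq expr → x = -0.02676; check Q = 524.7
Then add 0.03743 M of E.
Step 2:
                   E          X
  Initial     0.1544     0.9437
  Change     -0.0333     0.0333
  Equil       0.1211      0.977
  solve Keq expr → x = 0.0111; check Q = 524.7
Then change container volume by factor 0.5 (V_new/V_old).
Step 3:
                   E          X
  Initial     0.2423      1.954
  Change           0          0
  Equil       0.2423      1.954
  solve Keq expr → x = 0; check Q = 524.7

Direction: no net shift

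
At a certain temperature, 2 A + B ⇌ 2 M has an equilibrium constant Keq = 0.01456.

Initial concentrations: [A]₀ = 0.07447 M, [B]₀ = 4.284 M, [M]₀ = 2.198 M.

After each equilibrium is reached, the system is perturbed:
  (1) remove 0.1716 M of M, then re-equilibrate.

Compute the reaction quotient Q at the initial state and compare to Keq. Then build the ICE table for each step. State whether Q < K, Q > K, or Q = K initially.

Q₀ = 203.3 vs Keq = 0.01456 ⇒ Q>K, reverse
Step 1:
                    A           B           M
  Initial     0.07447       4.284       2.198
  Change         1.71       0.855       -1.71
  Equil         1.784       5.139      0.4881
  solve Keq expr → x = -0.855; check Q = 0.01456
Then remove 0.1716 M of M.
Step 2:
                    A           B           M
  Initial       1.784       5.139      0.3165
  Change      -0.1324    -0.06622      0.1324
  Equil         1.652       5.073      0.4489
  solve Keq expr → x = 0.06622; check Q = 0.01456

Q₀ = 203.3; Q > K (proceeds reverse)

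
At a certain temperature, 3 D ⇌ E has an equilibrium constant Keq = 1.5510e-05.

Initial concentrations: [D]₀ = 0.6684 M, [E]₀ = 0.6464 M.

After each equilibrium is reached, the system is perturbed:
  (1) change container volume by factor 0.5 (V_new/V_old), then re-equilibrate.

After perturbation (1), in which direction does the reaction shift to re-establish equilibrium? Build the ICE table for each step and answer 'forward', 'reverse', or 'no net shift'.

Direction: forward

Q₀ = 2.165 vs Keq = 1.5510e-05 ⇒ Q>K, reverse
Step 1:
                    D           E
  Initial      0.6684      0.6464
  Change        1.938     -0.6461
  Equil         2.607  2.7474e-04
  solve Keq expr → x = -0.6461; check Q = 1.5510e-05
Then change container volume by factor 0.5 (V_new/V_old).
Step 2:
                    D           E
  Initial       5.214  5.4948e-04
  Change    -0.004927    0.001642
  Equil         5.209    0.002192
  solve Keq expr → x = 0.001642; check Q = 1.5510e-05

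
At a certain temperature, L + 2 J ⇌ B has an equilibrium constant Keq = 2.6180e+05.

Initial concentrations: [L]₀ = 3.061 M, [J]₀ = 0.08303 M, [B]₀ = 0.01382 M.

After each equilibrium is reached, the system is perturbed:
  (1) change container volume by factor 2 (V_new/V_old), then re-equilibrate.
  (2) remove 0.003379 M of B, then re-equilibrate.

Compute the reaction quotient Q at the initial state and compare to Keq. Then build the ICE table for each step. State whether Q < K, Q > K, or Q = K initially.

Q₀ = 0.6549; Q < K (proceeds forward)

Q₀ = 0.6549 vs Keq = 2.6180e+05 ⇒ Q<K, forward
Step 1:
                   L          J          B
  init         3.061    0.08303    0.01382
  Δ         -0.04138   -0.08277    0.04138
  eq            3.02 2.6425e-04     0.0552
  solve Keq expr → x = 0.04138; check Q = 2.6180e+05
Then change container volume by factor 2 (V_new/V_old).
Step 2:
                   L          J          B
  init          1.51 1.3213e-04     0.0276
  Δ       6.5903e-05 1.3181e-04 -6.5903e-05
  eq            1.51 2.6393e-04    0.02754
  solve Keq expr → x = -6.5903e-05; check Q = 2.6180e+05
Then remove 0.003379 M of B.
Step 3:
                   L          J          B
  init          1.51 2.6393e-04    0.02416
  Δ       -8.3403e-06 -1.6681e-05 8.3403e-06
  eq            1.51 2.4725e-04    0.02416
  solve Keq expr → x = 8.3403e-06; check Q = 2.6180e+05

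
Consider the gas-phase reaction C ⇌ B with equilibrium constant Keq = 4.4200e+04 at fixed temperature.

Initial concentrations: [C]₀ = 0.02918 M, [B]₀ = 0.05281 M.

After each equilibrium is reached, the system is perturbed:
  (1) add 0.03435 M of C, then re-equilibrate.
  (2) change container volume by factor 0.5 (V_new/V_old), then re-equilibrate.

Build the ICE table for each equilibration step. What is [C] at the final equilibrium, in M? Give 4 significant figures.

[C]_eq = 5.2641e-06 M

Q₀ = 1.81 vs Keq = 4.4200e+04 ⇒ Q<K, forward
Step 1:
                   C          B
  init       0.02918    0.05281
  Δ         -0.02918    0.02918
  eq      1.8549e-06    0.08199
  solve Keq expr → x = 0.02918; check Q = 4.4200e+04
Then add 0.03435 M of C.
Step 2:
                   C          B
  init       0.03435    0.08199
  Δ         -0.03435    0.03435
  eq      2.6321e-06     0.1163
  solve Keq expr → x = 0.03435; check Q = 4.4200e+04
Then change container volume by factor 0.5 (V_new/V_old).
Step 3:
                   C          B
  init    5.2641e-06     0.2327
  Δ                0          0
  eq      5.2641e-06     0.2327
  solve Keq expr → x = 0; check Q = 4.4200e+04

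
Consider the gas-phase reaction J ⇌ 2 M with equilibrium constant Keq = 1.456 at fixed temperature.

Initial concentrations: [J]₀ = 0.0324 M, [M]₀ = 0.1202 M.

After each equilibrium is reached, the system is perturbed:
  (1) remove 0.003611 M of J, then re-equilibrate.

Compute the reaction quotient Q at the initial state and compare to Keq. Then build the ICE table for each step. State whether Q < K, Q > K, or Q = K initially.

Q₀ = 0.4459; Q < K (proceeds forward)

Q₀ = 0.4459 vs Keq = 1.456 ⇒ Q<K, forward
Step 1:
                  J         M
  I          0.0324    0.1202
  C        -0.01635   0.03269
  E         0.01605    0.1529
  solve Keq expr → x = 0.01635; check Q = 1.456
Then remove 0.003611 M of J.
Step 2:
                  J         M
  I         0.01244    0.1529
  C        0.002556 -0.005111
  E           0.015    0.1478
  solve Keq expr → x = -0.002556; check Q = 1.456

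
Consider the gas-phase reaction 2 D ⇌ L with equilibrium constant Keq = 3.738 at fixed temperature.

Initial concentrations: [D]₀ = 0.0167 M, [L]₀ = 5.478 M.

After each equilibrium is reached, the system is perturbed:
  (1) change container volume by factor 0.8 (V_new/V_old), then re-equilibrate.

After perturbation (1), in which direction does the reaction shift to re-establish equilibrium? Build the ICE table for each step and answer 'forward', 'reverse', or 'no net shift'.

Q₀ = 1.9642e+04 vs Keq = 3.738 ⇒ Q>K, reverse
Step 1:
                    D           L
  Initial      0.0167       5.478
  Change         1.13     -0.5649
  Equil         1.146       4.913
  solve Keq expr → x = -0.5649; check Q = 3.738
Then change container volume by factor 0.8 (V_new/V_old).
Step 2:
                    D           L
  Initial       1.433       6.141
  Change      -0.1438     0.07191
  Equil         1.289       6.213
  solve Keq expr → x = 0.07191; check Q = 3.738

Direction: forward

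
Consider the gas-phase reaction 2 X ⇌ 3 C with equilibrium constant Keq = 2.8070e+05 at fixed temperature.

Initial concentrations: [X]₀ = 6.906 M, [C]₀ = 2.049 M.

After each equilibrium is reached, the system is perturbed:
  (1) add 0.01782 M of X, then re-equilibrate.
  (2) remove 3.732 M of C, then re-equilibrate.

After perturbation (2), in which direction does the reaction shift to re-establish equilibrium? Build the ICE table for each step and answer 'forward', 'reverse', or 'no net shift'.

Direction: forward

Q₀ = 0.1804 vs Keq = 2.8070e+05 ⇒ Q<K, forward
Step 1:
                    X           C
  init          6.906       2.049
  Δ            -6.825       10.24
  eq          0.08128       12.29
  solve Keq expr → x = 3.412; check Q = 2.8070e+05
Then add 0.01782 M of X.
Step 2:
                    X           C
  init         0.0991       12.29
  Δ          -0.01756     0.02634
  eq          0.08154       12.31
  solve Keq expr → x = 0.008779; check Q = 2.8070e+05
Then remove 3.732 M of C.
Step 3:
                    X           C
  init        0.08154        8.58
  Δ          -0.03369     0.05053
  eq          0.04786       8.631
  solve Keq expr → x = 0.01684; check Q = 2.8070e+05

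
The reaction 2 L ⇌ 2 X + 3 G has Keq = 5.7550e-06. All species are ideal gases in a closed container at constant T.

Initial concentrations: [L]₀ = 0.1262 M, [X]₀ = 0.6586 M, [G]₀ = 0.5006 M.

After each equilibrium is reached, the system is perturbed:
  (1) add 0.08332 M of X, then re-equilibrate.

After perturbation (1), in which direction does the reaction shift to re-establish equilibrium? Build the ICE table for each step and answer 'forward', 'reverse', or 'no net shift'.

Direction: reverse

Q₀ = 3.417 vs Keq = 5.7550e-06 ⇒ Q>K, reverse
Step 1:
                    L           X           G
  init         0.1262      0.6586      0.5006
  Δ            0.3194     -0.3194     -0.4791
  eq           0.4456      0.3392      0.0215
  solve Keq expr → x = -0.1597; check Q = 5.7550e-06
Then add 0.08332 M of X.
Step 2:
                    L           X           G
  init         0.4456      0.4225      0.0215
  Δ           0.00188    -0.00188    -0.00282
  eq           0.4475      0.4206     0.01868
  solve Keq expr → x = -9.4013e-04; check Q = 5.7550e-06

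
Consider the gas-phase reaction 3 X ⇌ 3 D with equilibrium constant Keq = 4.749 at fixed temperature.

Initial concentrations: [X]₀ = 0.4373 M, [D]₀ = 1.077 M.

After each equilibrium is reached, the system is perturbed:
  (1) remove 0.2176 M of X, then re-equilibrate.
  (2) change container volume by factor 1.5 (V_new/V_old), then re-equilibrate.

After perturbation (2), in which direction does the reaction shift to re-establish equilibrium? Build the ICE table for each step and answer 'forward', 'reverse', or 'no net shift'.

Direction: no net shift

Q₀ = 14.94 vs Keq = 4.749 ⇒ Q>K, reverse
Step 1:
                  X         D
  Initial    0.4373     1.077
  Change     0.1276   -0.1276
  Equil      0.5649    0.9494
  solve Keq expr → x = -0.04252; check Q = 4.749
Then remove 0.2176 M of X.
Step 2:
                  X         D
  Initial    0.3473    0.9494
  Change     0.1364   -0.1364
  Equil      0.4837     0.813
  solve Keq expr → x = -0.04548; check Q = 4.749
Then change container volume by factor 1.5 (V_new/V_old).
Step 3:
                  X         D
  Initial    0.3225     0.542
  Change          0         0
  Equil      0.3225     0.542
  solve Keq expr → x = 0; check Q = 4.749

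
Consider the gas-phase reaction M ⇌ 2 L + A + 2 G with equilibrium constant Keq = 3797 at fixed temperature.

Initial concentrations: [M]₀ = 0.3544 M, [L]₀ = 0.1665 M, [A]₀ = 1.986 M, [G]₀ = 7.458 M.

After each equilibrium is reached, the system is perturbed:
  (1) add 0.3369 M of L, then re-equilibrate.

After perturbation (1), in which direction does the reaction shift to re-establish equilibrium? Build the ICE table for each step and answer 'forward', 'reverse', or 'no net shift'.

Direction: reverse

Q₀ = 8.641 vs Keq = 3797 ⇒ Q<K, forward
Step 1:
                  M         L         A         G
  init       0.3544    0.1665     1.986     7.458
  Δ         -0.3274    0.6547    0.3274    0.6547
  eq        0.02704    0.8212     2.313     8.113
  solve Keq expr → x = 0.3274; check Q = 3797
Then add 0.3369 M of L.
Step 2:
                  M         L         A         G
  init      0.02704     1.158     2.313     8.113
  Δ         0.02177  -0.04355  -0.02177  -0.04355
  eq        0.04882     1.115     2.292     8.069
  solve Keq expr → x = -0.02177; check Q = 3797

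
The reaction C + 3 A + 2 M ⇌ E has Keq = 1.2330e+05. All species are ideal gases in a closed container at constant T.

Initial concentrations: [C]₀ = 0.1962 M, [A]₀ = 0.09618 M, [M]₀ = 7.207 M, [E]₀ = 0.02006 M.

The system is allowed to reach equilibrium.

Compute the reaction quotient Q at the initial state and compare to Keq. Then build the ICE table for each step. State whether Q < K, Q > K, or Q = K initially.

Q₀ = 2.212 vs Keq = 1.2330e+05 ⇒ Q<K, forward
Step 1:
                    C           A           M           E
  I            0.1962     0.09618       7.207     0.02006
  C          -0.03084    -0.09252    -0.06168     0.03084
  E            0.1654    0.003657       7.145      0.0509
  solve Keq expr → x = 0.03084; check Q = 1.2330e+05

Q₀ = 2.212; Q < K (proceeds forward)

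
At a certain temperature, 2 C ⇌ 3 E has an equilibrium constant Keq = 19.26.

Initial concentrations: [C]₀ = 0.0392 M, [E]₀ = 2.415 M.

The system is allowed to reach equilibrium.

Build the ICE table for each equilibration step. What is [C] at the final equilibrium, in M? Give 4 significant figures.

Q₀ = 9166 vs Keq = 19.26 ⇒ Q>K, reverse
Step 1:
                   C          E
  I           0.0392      2.415
  C           0.4702    -0.7053
  E           0.5094       1.71
  solve Keq expr → x = -0.2351; check Q = 19.26

[C]_eq = 0.5094 M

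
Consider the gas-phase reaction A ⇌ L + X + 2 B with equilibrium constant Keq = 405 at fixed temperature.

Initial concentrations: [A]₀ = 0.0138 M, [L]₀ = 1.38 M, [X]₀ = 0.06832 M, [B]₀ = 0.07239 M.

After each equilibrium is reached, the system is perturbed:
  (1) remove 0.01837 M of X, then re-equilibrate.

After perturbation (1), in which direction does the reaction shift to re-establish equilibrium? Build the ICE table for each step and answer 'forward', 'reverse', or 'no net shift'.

Direction: forward

Q₀ = 0.0358 vs Keq = 405 ⇒ Q<K, forward
Step 1:
                   A          L          X          B
  Initial     0.0138       1.38    0.06832    0.07239
  Change     -0.0138     0.0138     0.0138    0.02759
  Equil   2.8252e-06      1.394    0.08212    0.09998
  solve Keq expr → x = 0.0138; check Q = 405
Then remove 0.01837 M of X.
Step 2:
                   A          L          X          B
  Initial 2.8252e-06      1.394    0.06375    0.09998
  Change  -6.3192e-07 6.3192e-07 6.3192e-07 1.2638e-06
  Equil   2.1932e-06      1.394    0.06375    0.09999
  solve Keq expr → x = 6.3192e-07; check Q = 405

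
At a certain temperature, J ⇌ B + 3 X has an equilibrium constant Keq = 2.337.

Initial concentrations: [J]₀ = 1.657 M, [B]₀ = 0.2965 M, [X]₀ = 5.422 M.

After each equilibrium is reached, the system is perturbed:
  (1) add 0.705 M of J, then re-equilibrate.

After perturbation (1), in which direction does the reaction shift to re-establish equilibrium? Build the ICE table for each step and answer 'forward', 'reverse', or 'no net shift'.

Q₀ = 28.52 vs Keq = 2.337 ⇒ Q>K, reverse
Step 1:
                   J          B          X
  Initial      1.657     0.2965      5.422
  Change      0.2525    -0.2525    -0.7576
  Equil         1.91    0.04397      4.664
  solve Keq expr → x = -0.2525; check Q = 2.337
Then add 0.705 M of J.
Step 2:
                   J          B          X
  Initial      2.615    0.04397      4.664
  Change    -0.01429    0.01429    0.04286
  Equil          2.6    0.05826      4.707
  solve Keq expr → x = 0.01429; check Q = 2.337

Direction: forward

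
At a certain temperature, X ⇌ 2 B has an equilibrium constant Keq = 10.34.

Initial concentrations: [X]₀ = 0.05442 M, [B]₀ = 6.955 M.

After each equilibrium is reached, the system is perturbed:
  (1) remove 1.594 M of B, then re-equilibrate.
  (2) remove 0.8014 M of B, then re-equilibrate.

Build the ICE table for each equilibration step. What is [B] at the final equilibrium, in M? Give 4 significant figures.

[B]_eq = 2.966 M

Q₀ = 888.9 vs Keq = 10.34 ⇒ Q>K, reverse
Step 1:
                    X           B
  I           0.05442       6.955
  C             1.484      -2.967
  E             1.538       3.988
  solve Keq expr → x = -1.484; check Q = 10.34
Then remove 1.594 M of B.
Step 2:
                    X           B
  I             1.538       2.394
  C            -0.467       0.934
  E             1.071       3.328
  solve Keq expr → x = 0.467; check Q = 10.34
Then remove 0.8014 M of B.
Step 3:
                    X           B
  I             1.071       2.526
  C             -0.22        0.44
  E             0.851       2.966
  solve Keq expr → x = 0.22; check Q = 10.34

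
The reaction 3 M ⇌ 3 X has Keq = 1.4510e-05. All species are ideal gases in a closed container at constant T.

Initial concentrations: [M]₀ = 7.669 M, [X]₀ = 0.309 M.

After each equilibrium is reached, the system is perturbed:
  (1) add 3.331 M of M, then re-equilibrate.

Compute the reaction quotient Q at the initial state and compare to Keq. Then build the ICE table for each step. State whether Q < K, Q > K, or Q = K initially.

Q₀ = 6.5412e-05; Q > K (proceeds reverse)

Q₀ = 6.5412e-05 vs Keq = 1.4510e-05 ⇒ Q>K, reverse
Step 1:
                  M         X
  I           7.669     0.309
  C           0.119    -0.119
  E           7.788      0.19
  solve Keq expr → x = -0.03968; check Q = 1.4510e-05
Then add 3.331 M of M.
Step 2:
                  M         X
  I           11.12      0.19
  C        -0.07931   0.07931
  E           11.04    0.2693
  solve Keq expr → x = 0.02644; check Q = 1.4510e-05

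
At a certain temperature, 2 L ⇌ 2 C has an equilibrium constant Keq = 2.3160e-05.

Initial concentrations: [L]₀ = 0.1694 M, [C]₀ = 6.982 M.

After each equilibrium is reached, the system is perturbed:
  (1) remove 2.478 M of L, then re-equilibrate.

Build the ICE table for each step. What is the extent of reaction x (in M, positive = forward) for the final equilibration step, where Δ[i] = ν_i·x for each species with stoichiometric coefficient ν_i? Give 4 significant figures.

Q₀ = 1699 vs Keq = 2.3160e-05 ⇒ Q>K, reverse
Step 1:
                    L           C
  Initial      0.1694       6.982
  Change        6.948      -6.948
  Equil         7.117     0.03425
  solve Keq expr → x = -3.474; check Q = 2.3160e-05
Then remove 2.478 M of L.
Step 2:
                    L           C
  Initial       4.639     0.03425
  Change      0.01187    -0.01187
  Equil         4.651     0.02238
  solve Keq expr → x = -0.005934; check Q = 2.3160e-05

x = -0.005934 M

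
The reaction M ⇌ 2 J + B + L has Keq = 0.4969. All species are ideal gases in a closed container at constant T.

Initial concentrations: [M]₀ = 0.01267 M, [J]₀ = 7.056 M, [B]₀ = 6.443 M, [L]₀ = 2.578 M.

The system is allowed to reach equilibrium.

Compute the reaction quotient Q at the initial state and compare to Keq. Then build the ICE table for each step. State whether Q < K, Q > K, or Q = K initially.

Q₀ = 6.5270e+04 vs Keq = 0.4969 ⇒ Q>K, reverse
Step 1:
                  M         J         B         L
  init      0.01267     7.056     6.443     2.578
  Δ           2.503    -5.005    -2.503    -2.503
  eq          2.515     2.051      3.94   0.07541
  solve Keq expr → x = -2.503; check Q = 0.4969

Q₀ = 6.5270e+04; Q > K (proceeds reverse)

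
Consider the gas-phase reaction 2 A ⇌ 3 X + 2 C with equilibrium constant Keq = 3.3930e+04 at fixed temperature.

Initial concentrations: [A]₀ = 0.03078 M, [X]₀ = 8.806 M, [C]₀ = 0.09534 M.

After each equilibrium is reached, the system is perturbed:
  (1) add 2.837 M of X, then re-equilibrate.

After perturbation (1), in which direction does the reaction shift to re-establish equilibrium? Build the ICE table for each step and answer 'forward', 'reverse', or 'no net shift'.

Q₀ = 6552 vs Keq = 3.3930e+04 ⇒ Q<K, forward
Step 1:
                  A         X         C
  I         0.03078     8.806   0.09534
  C        -0.01506   0.02259   0.01506
  E         0.01572     8.829    0.1104
  solve Keq expr → x = 0.007529; check Q = 3.3930e+04
Then add 2.837 M of X.
Step 2:
                  A         X         C
  I         0.01572     11.67    0.1104
  C        0.006683  -0.01002 -0.006683
  E         0.02241     11.66    0.1037
  solve Keq expr → x = -0.003342; check Q = 3.3930e+04

Direction: reverse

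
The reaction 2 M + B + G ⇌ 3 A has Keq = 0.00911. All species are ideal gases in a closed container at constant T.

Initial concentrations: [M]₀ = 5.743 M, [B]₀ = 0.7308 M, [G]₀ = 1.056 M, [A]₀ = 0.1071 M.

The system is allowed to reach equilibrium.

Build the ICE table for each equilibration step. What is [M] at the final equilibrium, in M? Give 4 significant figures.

Q₀ = 4.8265e-05 vs Keq = 0.00911 ⇒ Q<K, forward
Step 1:
                   M          B          G          A
  Initial      5.743     0.7308      1.056     0.1071
  Change     -0.2805    -0.1402    -0.1402     0.4207
  Equil        5.463     0.5906     0.9158     0.5278
  solve Keq expr → x = 0.1402; check Q = 0.00911

[M]_eq = 5.463 M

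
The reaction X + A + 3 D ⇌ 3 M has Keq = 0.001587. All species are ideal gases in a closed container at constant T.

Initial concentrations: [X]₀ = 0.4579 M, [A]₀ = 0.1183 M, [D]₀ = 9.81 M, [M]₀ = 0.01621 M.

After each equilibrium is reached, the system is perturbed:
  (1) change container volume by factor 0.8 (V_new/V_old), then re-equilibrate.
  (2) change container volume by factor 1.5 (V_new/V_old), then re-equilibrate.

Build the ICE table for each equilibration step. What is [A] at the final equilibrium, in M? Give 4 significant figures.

[A]_eq = 0.0343 M

Q₀ = 8.3289e-08 vs Keq = 0.001587 ⇒ Q<K, forward
Step 1:
                  X         A         D         M
  Initial    0.4579    0.1183      9.81   0.01621
  Change   -0.08276  -0.08276   -0.2483    0.2483
  Equil      0.3751   0.03554     9.562    0.2645
  solve Keq expr → x = 0.08276; check Q = 0.001587
Then change container volume by factor 0.8 (V_new/V_old).
Step 2:
                  X         A         D         M
  Initial    0.4689   0.04443     11.95    0.3306
  Change  -0.008256 -0.008256  -0.02477   0.02477
  Equil      0.4607   0.03617     11.93    0.3554
  solve Keq expr → x = 0.008256; check Q = 0.001587
Then change container volume by factor 1.5 (V_new/V_old).
Step 3:
                  X         A         D         M
  Initial    0.3071   0.02412     7.952    0.2369
  Change    0.01019   0.01019   0.03057  -0.03057
  Equil      0.3173    0.0343     7.982    0.2063
  solve Keq expr → x = -0.01019; check Q = 0.001587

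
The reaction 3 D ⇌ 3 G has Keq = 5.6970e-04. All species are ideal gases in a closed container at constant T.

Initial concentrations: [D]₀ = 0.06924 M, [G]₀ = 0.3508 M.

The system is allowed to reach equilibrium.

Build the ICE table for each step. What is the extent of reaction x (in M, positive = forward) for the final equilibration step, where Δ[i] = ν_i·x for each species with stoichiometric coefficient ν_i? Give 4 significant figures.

x = -0.1062 M

Q₀ = 130 vs Keq = 5.6970e-04 ⇒ Q>K, reverse
Step 1:
                    D           G
  init        0.06924      0.3508
  Δ            0.3186     -0.3186
  eq           0.3879     0.03216
  solve Keq expr → x = -0.1062; check Q = 5.6970e-04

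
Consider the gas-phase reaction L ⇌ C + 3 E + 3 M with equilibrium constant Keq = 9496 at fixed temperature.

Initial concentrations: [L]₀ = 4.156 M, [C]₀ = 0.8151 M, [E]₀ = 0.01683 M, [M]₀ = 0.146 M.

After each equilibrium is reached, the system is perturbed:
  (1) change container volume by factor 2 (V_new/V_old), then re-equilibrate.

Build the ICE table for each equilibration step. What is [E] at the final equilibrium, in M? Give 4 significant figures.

[E]_eq = 3.976 M

Q₀ = 2.9097e-09 vs Keq = 9496 ⇒ Q<K, forward
Step 1:
                   L          C          E          M
  Initial      4.156     0.8151    0.01683      0.146
  Change      -1.535      1.535      4.605      4.605
  Equil        2.621       2.35      4.622      4.751
  solve Keq expr → x = 1.535; check Q = 9496
Then change container volume by factor 2 (V_new/V_old).
Step 2:
                   L          C          E          M
  Initial       1.31      1.175      2.311      2.376
  Change      -0.555      0.555      1.665      1.665
  Equil       0.7555       1.73      3.976      4.041
  solve Keq expr → x = 0.555; check Q = 9496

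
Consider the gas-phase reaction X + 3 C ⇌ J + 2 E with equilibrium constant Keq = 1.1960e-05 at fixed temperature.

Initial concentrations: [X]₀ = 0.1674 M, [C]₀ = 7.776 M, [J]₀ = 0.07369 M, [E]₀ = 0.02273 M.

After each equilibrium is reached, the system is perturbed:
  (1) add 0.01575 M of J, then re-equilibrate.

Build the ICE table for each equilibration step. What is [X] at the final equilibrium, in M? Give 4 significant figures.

[X]_eq = 0.1388 M

Q₀ = 4.8371e-07 vs Keq = 1.1960e-05 ⇒ Q<K, forward
Step 1:
                   X          C          J          E
  Initial     0.1674      7.776    0.07369    0.02273
  Change    -0.03076   -0.09228    0.03076    0.06152
  Equil       0.1366      7.684     0.1044    0.08425
  solve Keq expr → x = 0.03076; check Q = 1.1960e-05
Then add 0.01575 M of J.
Step 2:
                   X          C          J          E
  Initial     0.1366      7.684     0.1202    0.08425
  Change    0.002142   0.006427  -0.002142  -0.004285
  Equil       0.1388       7.69     0.1181    0.07996
  solve Keq expr → x = -0.002142; check Q = 1.1960e-05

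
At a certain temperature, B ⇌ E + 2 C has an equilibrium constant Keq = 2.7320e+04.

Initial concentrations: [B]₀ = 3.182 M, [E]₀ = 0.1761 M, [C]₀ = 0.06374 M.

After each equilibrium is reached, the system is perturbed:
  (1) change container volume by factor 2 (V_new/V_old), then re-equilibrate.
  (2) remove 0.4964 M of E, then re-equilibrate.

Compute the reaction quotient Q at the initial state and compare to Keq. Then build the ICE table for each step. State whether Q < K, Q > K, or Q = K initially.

Q₀ = 2.2485e-04 vs Keq = 2.7320e+04 ⇒ Q<K, forward
Step 1:
                  B         E         C
  Initial     3.182    0.1761   0.06374
  Change     -3.177     3.177     6.354
  Equil    0.005055     3.353     6.418
  solve Keq expr → x = 3.177; check Q = 2.7320e+04
Then change container volume by factor 2 (V_new/V_old).
Step 2:
                  B         E         C
  Initial  0.002527     1.677     3.209
  Change  -0.001893  0.001893  0.003787
  Equil   6.3406e-04     1.678     3.213
  solve Keq expr → x = 0.001893; check Q = 2.7320e+04
Then remove 0.4964 M of E.
Step 3:
                  B         E         C
  Initial 6.3406e-04     1.182     3.213
  Change  -1.8735e-04 1.8735e-04 3.7471e-04
  Equil   4.4671e-04     1.182     3.213
  solve Keq expr → x = 1.8735e-04; check Q = 2.7320e+04

Q₀ = 2.2485e-04; Q < K (proceeds forward)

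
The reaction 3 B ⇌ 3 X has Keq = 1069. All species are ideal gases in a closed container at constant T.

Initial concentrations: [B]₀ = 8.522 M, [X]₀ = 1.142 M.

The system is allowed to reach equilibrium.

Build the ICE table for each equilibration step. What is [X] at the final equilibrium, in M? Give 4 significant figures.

Q₀ = 0.002406 vs Keq = 1069 ⇒ Q<K, forward
Step 1:
                   B          X
  Initial      8.522      1.142
  Change      -7.661      7.661
  Equil       0.8609      8.803
  solve Keq expr → x = 2.554; check Q = 1069

[X]_eq = 8.803 M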